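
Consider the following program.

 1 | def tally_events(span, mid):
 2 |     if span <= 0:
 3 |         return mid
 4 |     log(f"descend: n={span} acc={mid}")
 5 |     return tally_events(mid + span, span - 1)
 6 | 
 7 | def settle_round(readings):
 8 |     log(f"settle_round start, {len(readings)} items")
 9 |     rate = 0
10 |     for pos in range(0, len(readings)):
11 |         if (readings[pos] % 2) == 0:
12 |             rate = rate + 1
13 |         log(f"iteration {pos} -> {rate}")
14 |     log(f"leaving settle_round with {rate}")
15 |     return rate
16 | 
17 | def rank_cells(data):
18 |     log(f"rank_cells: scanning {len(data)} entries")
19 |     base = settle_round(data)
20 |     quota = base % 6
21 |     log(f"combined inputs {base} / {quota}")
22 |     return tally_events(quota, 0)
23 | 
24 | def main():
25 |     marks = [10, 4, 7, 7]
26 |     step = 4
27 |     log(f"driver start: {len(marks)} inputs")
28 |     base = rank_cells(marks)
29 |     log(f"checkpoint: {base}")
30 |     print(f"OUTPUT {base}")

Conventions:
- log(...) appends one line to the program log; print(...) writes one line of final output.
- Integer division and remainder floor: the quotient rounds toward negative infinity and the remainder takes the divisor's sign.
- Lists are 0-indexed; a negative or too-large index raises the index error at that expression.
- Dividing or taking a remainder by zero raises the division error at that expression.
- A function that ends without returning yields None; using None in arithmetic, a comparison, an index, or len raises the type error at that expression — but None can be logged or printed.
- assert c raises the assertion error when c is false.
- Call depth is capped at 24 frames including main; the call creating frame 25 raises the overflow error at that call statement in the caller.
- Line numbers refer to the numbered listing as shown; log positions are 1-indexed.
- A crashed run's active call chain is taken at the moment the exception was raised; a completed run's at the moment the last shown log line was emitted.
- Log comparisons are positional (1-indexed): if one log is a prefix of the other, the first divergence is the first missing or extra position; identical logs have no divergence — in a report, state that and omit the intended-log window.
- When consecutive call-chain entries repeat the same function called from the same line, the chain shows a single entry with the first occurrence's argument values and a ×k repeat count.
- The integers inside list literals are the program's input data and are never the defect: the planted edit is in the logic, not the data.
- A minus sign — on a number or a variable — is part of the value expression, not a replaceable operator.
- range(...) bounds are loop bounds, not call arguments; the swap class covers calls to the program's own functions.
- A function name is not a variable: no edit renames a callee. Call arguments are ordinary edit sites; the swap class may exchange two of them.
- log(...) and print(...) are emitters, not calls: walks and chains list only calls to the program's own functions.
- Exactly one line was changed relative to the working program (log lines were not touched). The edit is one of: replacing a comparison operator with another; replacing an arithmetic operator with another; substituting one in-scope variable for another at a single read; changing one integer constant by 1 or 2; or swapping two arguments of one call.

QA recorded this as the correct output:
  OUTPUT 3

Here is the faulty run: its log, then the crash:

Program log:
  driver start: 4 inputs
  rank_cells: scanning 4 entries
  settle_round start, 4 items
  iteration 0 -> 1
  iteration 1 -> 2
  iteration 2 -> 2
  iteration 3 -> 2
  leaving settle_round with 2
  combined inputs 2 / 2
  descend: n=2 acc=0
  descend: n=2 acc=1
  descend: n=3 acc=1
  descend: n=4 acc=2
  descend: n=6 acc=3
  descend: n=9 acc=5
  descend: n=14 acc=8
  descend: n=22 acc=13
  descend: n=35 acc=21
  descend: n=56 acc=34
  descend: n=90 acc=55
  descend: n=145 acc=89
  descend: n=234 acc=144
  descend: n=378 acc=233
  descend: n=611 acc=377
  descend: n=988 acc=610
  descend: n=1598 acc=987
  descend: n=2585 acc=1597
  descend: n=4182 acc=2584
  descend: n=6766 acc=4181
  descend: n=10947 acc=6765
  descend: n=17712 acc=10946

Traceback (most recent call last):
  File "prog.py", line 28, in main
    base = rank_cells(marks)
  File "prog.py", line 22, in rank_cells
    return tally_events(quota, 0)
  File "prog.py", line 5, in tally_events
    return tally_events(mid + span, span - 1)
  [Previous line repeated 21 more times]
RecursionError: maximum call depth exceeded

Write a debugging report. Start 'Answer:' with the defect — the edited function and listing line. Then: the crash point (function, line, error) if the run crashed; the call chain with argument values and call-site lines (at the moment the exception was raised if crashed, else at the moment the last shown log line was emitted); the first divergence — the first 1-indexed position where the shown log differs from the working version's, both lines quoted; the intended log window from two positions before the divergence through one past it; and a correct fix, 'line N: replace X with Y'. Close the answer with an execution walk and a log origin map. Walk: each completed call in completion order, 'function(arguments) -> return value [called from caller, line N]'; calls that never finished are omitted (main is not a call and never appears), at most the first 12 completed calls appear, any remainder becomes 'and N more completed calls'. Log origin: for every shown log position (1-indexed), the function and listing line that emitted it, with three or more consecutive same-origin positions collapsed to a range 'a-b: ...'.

Answer: the defect is in tally_events at line 5.
Key fact: Everything matches until log position 11, which reads 'descend: n=2 acc=1' in place of 'descend: n=1 acc=2'.
Crash: tally_events, line 5, RecursionError.
Call chain: main -> rank_cells([10, 4, 7, 7]) (called at line 28) -> tally_events(2, 0) (called at line 22) -> tally_events(2, 1) (called at line 5) ×21.
First divergence: at position 11 the run shows 'descend: n=2 acc=1' where the working version logs 'descend: n=1 acc=2'.
Intended log window:
  9: combined inputs 2 / 2
  10: descend: n=2 acc=0
  11: descend: n=1 acc=2
  12: checkpoint: 3
Execution walk:
  settle_round([10, 4, 7, 7]) -> 2  [called from rank_cells, line 19]
Log line origins:
  1: from main, line 27
  2: from rank_cells, line 18
  3: from settle_round, line 8
  4-7: from settle_round, line 13
  8: from settle_round, line 14
  9: from rank_cells, line 21
  10-31: from tally_events, line 4
A correct fix: line 5: replace `tally_events(mid + span, span - 1)` with `tally_events(span - 1, mid + span)`.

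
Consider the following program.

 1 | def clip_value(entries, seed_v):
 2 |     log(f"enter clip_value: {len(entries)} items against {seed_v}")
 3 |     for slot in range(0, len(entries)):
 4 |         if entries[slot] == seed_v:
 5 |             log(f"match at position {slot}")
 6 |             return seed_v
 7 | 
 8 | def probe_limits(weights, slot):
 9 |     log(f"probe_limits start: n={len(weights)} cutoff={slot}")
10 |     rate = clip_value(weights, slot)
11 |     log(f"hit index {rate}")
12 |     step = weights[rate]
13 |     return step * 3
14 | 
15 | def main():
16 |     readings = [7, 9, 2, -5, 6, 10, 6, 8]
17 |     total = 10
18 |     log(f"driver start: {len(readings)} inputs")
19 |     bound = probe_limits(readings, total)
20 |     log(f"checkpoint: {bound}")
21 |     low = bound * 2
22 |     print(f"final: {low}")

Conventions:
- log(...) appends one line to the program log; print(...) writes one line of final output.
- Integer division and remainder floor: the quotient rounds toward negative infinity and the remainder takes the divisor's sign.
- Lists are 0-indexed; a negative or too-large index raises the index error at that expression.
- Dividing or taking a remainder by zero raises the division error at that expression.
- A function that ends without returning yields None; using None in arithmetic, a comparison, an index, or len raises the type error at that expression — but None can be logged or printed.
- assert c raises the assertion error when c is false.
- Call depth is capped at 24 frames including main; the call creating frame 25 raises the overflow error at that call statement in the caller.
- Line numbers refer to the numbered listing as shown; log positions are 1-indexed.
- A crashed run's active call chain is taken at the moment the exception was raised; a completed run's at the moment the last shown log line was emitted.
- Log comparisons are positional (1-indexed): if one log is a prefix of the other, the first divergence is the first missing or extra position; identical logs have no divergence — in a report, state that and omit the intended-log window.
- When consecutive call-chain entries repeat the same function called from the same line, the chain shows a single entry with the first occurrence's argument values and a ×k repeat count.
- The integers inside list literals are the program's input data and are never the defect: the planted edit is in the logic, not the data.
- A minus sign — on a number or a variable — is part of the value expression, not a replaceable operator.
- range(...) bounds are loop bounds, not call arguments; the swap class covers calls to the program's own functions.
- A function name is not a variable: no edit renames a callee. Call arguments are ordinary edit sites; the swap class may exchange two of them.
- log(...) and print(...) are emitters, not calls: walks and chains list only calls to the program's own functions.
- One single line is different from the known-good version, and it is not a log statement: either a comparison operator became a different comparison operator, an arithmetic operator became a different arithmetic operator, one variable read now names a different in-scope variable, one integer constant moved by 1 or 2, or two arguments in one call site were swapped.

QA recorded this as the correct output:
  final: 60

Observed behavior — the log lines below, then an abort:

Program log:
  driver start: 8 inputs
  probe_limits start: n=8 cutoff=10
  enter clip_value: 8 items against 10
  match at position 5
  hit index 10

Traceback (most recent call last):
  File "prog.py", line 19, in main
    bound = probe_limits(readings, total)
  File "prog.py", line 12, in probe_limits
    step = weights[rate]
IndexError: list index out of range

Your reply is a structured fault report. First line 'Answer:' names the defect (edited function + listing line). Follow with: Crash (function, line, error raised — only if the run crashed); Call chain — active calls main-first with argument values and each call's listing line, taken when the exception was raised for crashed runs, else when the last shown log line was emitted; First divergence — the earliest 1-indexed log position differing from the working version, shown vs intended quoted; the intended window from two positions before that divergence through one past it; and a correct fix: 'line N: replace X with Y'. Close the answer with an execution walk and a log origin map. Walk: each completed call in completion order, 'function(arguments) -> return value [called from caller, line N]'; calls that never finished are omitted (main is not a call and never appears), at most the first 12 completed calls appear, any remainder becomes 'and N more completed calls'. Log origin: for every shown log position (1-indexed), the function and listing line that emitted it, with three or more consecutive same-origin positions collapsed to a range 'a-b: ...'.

Answer: the defect is in clip_value at line 6.
Key fact: Everything matches until log position 5, which reads 'hit index 10' in place of 'hit index 5'.
Crash: probe_limits, line 12, IndexError.
Call chain: main -> probe_limits([7, 9, 2, -5, 6, 10, 6, 8], 10) (called at line 19).
First divergence: at position 5 the run shows 'hit index 10' where the working version logs 'hit index 5'.
Intended log window:
  3: enter clip_value: 8 items against 10
  4: match at position 5
  5: hit index 5
  6: checkpoint: 30
Execution walk:
  clip_value([7, 9, 2, -5, 6, 10, 6, 8], 10) -> 10  [called from probe_limits, line 10]
Log origins:
  1: logged in main at line 18
  2: logged in probe_limits at line 9
  3: logged in clip_value at line 2
  4: logged in clip_value at line 5
  5: logged in probe_limits at line 11
A correct fix: line 6: replace `seed_v` with `slot`.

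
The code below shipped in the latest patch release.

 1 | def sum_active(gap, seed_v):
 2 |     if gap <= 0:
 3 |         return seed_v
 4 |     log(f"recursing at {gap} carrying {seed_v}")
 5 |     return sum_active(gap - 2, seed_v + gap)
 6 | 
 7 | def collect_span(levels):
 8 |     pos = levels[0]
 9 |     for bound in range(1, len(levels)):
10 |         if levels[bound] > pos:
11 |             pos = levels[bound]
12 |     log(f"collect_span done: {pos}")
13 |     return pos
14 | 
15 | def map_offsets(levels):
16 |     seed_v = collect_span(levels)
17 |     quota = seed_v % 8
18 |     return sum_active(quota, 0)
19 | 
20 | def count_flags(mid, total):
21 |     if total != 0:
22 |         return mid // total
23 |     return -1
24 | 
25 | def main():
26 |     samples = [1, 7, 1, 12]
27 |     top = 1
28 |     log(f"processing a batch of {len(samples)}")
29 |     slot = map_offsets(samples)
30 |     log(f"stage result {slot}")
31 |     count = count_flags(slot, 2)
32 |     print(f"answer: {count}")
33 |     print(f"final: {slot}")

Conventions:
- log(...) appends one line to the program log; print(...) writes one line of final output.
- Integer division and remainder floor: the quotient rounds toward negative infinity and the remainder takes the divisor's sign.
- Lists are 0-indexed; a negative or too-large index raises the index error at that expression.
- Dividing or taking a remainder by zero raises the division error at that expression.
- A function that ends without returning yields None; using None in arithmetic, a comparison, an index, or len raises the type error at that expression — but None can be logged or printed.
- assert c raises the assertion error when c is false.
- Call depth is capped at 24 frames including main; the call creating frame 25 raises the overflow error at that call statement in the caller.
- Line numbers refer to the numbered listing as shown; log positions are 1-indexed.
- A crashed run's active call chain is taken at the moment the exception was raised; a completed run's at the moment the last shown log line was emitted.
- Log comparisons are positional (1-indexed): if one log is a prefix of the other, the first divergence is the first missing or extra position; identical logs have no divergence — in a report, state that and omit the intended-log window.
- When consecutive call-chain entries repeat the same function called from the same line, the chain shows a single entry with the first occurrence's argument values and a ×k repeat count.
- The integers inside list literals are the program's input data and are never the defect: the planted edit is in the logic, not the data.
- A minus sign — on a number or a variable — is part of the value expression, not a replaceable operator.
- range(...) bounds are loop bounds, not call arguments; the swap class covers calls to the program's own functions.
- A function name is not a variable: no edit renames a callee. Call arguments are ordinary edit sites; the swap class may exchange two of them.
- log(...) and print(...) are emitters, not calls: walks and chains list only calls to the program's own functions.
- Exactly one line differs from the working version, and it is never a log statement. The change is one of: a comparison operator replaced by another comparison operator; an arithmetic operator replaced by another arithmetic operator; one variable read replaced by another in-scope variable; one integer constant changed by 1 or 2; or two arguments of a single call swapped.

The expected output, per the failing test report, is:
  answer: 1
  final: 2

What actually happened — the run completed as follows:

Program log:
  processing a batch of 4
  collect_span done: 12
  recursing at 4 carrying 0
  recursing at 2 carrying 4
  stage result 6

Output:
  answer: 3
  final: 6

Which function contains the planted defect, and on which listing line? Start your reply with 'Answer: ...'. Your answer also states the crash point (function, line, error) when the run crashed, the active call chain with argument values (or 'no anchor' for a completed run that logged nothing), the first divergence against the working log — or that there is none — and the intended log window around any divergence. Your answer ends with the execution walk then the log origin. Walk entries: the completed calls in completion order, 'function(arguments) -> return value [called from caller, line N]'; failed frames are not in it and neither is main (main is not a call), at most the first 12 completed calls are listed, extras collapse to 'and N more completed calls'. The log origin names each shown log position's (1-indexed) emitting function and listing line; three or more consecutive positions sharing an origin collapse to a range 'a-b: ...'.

Answer: the defect is in map_offsets at line 17.
Core observation: At log position 3 the runs split — shown 'recursing at 4 carrying 0', but the working version logs 'recursing at 2 carrying 0'.
Call chain: main.
First divergence: position 3; shown 'recursing at 4 carrying 0' vs intended 'recursing at 2 carrying 0'.
Intended log window:
  1: processing a batch of 4
  2: collect_span done: 12
  3: recursing at 2 carrying 0
  4: stage result 2
Execution walk:
  collect_span([1, 7, 1, 12]) -> 12  [called from map_offsets, line 16]
  sum_active(0, 6) -> 6  [called from sum_active, line 5]
  sum_active(2, 4) -> 6  [called from sum_active, line 5]
  sum_active(4, 0) -> 6  [called from map_offsets, line 18]
  map_offsets([1, 7, 1, 12]) -> 6  [called from main, line 29]
  count_flags(6, 2) -> 3  [called from main, line 31]
Log origin:
  1: logged in main at line 28
  2: logged in collect_span at line 12
  3: logged in sum_active at line 4
  4: logged in sum_active at line 4
  5: logged in main at line 30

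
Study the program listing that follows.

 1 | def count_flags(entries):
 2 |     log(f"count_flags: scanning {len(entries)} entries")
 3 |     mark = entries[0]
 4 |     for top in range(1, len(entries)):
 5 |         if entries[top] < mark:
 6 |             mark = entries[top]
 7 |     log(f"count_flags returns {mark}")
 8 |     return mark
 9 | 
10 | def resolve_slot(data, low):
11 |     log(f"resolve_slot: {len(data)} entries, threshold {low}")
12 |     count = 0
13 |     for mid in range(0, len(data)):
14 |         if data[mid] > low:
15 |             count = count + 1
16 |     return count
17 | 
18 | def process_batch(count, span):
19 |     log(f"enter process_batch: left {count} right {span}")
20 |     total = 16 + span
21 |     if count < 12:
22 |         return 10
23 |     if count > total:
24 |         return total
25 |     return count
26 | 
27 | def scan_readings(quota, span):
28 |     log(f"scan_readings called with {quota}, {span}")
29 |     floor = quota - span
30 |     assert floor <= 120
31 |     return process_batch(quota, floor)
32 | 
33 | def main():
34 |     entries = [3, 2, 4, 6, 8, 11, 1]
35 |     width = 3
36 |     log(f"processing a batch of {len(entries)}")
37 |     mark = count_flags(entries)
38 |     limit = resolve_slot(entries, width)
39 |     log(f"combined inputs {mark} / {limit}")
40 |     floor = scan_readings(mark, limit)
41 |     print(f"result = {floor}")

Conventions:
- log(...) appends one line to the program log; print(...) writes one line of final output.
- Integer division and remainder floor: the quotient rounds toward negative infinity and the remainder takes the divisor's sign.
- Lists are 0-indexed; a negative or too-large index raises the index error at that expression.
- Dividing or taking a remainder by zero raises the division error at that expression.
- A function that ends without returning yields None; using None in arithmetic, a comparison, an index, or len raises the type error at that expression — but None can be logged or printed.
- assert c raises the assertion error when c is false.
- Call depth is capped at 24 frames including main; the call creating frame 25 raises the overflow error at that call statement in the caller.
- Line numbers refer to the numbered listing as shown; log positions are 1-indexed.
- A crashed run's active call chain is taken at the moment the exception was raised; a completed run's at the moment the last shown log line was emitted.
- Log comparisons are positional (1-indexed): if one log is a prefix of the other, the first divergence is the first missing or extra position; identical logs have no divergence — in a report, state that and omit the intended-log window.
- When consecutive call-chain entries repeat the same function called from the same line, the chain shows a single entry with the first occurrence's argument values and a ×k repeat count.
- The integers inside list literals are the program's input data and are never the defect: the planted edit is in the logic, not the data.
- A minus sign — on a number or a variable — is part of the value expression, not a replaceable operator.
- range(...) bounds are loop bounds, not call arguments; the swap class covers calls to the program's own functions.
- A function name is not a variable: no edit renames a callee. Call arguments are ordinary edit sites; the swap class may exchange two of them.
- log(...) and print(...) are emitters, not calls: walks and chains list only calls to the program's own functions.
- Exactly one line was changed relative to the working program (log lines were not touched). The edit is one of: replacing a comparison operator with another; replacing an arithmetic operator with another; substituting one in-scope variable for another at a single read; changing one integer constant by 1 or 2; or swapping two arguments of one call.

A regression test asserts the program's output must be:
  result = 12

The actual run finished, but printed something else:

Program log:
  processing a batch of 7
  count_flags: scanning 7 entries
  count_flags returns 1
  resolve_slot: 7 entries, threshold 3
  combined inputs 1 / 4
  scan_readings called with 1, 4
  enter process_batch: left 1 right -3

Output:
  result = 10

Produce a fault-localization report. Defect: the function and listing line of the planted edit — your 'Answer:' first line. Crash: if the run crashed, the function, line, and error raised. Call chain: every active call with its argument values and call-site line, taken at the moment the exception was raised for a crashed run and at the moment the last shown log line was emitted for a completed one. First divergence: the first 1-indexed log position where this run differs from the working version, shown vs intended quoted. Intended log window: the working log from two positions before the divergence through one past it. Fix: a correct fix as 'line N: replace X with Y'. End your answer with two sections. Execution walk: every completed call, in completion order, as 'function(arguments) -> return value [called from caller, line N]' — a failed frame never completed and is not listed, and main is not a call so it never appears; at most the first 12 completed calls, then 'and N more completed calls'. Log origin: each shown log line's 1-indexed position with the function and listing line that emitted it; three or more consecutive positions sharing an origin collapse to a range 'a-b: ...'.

Answer: the defect is in process_batch at line 22.
Key observation: Log streams are identical — the defect surfaces only in the printed output.
Call chain: main -> scan_readings(1, 4) (called at line 40) -> process_batch(1, -3) (called at line 31).
First divergence: there is none — every log position agrees.
Execution walk:
  count_flags([3, 2, 4, 6, 8, 11, 1]) -> 1  [called from main, line 37]
  resolve_slot([3, 2, 4, 6, 8, 11, 1], 3) -> 4  [called from main, line 38]
  process_batch(1, -3) -> 10  [called from scan_readings, line 31]
  scan_readings(1, 4) -> 10  [called from main, line 40]
Log line origins:
  1: emitted by main (line 36)
  2: emitted by count_flags (line 2)
  3: emitted by count_flags (line 7)
  4: emitted by resolve_slot (line 11)
  5: emitted by main (line 39)
  6: emitted by scan_readings (line 28)
  7: emitted by process_batch (line 19)
A correct fix: line 22: replace `10` with `12`.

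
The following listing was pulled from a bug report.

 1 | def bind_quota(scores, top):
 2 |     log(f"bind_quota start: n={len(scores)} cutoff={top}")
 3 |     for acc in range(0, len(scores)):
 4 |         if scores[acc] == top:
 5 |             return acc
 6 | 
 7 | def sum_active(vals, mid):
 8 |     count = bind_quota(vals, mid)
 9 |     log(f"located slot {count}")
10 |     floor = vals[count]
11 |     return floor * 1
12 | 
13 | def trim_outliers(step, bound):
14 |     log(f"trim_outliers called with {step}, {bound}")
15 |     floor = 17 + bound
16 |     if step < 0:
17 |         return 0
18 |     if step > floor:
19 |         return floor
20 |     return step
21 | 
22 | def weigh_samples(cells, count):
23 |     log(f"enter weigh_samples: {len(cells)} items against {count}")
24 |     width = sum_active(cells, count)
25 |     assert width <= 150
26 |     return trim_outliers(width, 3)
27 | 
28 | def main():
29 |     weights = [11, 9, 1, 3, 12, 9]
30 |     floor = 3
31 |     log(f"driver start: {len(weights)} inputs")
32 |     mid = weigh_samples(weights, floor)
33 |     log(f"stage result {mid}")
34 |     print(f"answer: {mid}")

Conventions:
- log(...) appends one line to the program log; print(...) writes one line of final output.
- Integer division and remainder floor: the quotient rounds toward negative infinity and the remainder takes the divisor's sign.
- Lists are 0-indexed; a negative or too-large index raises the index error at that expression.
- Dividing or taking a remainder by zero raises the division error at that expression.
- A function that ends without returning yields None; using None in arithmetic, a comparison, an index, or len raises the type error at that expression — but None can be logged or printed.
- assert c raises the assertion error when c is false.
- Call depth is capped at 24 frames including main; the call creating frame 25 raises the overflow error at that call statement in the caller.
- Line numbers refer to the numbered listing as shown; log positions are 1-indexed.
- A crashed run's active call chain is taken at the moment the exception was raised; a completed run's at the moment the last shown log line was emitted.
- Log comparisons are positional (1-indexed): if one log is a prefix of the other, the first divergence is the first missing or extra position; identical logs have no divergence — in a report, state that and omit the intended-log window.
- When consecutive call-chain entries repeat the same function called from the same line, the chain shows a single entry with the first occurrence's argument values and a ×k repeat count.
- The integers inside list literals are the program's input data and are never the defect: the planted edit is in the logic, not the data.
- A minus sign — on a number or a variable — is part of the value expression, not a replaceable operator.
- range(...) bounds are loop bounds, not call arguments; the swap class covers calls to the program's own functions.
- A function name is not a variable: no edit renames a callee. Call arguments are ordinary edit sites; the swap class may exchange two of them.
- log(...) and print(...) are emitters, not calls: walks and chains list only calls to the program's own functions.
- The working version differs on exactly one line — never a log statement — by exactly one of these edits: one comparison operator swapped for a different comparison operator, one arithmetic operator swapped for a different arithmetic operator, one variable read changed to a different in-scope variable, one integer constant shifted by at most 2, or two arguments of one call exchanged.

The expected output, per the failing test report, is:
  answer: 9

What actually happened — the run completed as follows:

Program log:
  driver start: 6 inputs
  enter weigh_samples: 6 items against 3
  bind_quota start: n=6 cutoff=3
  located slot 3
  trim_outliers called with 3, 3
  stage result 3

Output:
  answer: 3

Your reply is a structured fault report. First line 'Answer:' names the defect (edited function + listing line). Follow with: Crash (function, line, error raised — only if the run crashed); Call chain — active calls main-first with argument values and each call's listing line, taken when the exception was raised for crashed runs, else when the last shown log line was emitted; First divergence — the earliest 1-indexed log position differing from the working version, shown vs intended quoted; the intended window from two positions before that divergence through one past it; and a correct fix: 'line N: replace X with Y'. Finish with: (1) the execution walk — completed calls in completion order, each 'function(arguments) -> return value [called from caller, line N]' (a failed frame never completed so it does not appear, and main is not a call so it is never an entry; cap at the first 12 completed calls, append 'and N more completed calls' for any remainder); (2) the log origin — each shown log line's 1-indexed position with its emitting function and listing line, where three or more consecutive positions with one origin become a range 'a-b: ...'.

Answer: the defect is in sum_active at line 11.
Key observation: The log first diverges at position 5: the faulty run prints 'trim_outliers called with 3, 3' where the working version prints 'trim_outliers called with 9, 3'.
Call chain: main.
First divergence: position 5 — the shown line 'trim_outliers called with 3, 3' should read 'trim_outliers called with 9, 3'.
Intended log window:
  3: bind_quota start: n=6 cutoff=3
  4: located slot 3
  5: trim_outliers called with 9, 3
  6: stage result 9
Execution walk:
  bind_quota([11, 9, 1, 3, 12, 9], 3) -> 3  [called from sum_active, line 8]
  sum_active([11, 9, 1, 3, 12, 9], 3) -> 3  [called from weigh_samples, line 24]
  trim_outliers(3, 3) -> 3  [called from weigh_samples, line 26]
  weigh_samples([11, 9, 1, 3, 12, 9], 3) -> 3  [called from main, line 32]
Log origins:
  1: logged in main at line 31
  2: logged in weigh_samples at line 23
  3: logged in bind_quota at line 2
  4: logged in sum_active at line 9
  5: logged in trim_outliers at line 14
  6: logged in main at line 33
A correct fix: line 11: replace `1` with `3`.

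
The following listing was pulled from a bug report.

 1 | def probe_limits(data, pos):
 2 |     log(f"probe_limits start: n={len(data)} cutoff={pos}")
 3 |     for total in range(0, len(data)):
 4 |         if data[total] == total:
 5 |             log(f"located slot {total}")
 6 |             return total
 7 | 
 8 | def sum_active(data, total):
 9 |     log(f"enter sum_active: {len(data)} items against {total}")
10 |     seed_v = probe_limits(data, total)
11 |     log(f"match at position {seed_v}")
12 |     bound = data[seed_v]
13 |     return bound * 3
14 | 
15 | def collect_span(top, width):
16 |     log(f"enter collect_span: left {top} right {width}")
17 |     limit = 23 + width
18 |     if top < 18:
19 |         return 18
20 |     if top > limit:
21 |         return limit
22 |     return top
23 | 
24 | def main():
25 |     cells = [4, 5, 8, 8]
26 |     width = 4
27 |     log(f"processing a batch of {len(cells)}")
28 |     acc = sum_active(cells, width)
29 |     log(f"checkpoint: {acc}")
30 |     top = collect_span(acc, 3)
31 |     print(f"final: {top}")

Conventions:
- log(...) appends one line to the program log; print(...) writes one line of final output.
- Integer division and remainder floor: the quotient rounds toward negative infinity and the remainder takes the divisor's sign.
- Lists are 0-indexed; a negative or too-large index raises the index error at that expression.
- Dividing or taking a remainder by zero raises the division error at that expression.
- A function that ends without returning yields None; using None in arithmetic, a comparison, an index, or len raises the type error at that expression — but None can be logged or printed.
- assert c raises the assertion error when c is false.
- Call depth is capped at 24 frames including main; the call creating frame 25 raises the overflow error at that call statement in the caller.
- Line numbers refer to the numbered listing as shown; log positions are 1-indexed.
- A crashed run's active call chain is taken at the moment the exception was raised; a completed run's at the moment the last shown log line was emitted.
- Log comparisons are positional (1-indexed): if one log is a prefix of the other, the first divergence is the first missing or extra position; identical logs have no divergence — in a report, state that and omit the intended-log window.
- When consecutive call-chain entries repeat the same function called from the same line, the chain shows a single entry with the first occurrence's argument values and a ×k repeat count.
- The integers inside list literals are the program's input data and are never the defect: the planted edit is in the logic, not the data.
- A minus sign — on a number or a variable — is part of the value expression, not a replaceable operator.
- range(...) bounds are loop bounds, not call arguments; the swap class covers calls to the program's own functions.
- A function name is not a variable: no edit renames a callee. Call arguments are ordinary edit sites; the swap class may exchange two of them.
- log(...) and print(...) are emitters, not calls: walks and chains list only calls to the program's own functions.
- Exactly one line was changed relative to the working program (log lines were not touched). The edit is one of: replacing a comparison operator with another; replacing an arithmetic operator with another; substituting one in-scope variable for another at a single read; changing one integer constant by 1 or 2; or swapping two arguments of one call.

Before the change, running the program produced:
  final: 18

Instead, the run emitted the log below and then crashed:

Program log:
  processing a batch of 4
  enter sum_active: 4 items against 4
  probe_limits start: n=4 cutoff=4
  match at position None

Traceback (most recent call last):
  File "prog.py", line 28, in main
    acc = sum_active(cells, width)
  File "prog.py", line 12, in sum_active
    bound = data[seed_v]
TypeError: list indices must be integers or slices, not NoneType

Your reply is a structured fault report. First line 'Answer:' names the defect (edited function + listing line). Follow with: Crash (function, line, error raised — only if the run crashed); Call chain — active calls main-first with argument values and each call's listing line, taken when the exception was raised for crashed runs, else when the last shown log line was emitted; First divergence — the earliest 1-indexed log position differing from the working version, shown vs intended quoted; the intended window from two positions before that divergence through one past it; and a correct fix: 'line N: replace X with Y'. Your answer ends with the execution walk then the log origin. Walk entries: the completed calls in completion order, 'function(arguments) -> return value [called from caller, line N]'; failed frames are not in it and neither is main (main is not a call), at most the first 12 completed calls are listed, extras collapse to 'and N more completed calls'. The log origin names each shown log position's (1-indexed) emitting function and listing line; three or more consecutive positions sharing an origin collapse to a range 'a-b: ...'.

Answer: the defect is in probe_limits at line 4.
Key fact: Position 4 is the first bad log line: 'match at position None' should read 'located slot 0'.
Crash: sum_active, line 12, TypeError.
Call chain: main -> sum_active([4, 5, 8, 8], 4) (called at line 28).
First divergence: position 4; shown 'match at position None' vs intended 'located slot 0'.
Intended log window:
  2: enter sum_active: 4 items against 4
  3: probe_limits start: n=4 cutoff=4
  4: located slot 0
  5: match at position 0
Execution walk:
  probe_limits([4, 5, 8, 8], 4) -> None  [called from sum_active, line 10]
Log origin:
  1 — main, line 27
  2 — sum_active, line 9
  3 — probe_limits, line 2
  4 — sum_active, line 11
A correct fix: line 4: replace `data[total] == total` with `data[total] == pos`.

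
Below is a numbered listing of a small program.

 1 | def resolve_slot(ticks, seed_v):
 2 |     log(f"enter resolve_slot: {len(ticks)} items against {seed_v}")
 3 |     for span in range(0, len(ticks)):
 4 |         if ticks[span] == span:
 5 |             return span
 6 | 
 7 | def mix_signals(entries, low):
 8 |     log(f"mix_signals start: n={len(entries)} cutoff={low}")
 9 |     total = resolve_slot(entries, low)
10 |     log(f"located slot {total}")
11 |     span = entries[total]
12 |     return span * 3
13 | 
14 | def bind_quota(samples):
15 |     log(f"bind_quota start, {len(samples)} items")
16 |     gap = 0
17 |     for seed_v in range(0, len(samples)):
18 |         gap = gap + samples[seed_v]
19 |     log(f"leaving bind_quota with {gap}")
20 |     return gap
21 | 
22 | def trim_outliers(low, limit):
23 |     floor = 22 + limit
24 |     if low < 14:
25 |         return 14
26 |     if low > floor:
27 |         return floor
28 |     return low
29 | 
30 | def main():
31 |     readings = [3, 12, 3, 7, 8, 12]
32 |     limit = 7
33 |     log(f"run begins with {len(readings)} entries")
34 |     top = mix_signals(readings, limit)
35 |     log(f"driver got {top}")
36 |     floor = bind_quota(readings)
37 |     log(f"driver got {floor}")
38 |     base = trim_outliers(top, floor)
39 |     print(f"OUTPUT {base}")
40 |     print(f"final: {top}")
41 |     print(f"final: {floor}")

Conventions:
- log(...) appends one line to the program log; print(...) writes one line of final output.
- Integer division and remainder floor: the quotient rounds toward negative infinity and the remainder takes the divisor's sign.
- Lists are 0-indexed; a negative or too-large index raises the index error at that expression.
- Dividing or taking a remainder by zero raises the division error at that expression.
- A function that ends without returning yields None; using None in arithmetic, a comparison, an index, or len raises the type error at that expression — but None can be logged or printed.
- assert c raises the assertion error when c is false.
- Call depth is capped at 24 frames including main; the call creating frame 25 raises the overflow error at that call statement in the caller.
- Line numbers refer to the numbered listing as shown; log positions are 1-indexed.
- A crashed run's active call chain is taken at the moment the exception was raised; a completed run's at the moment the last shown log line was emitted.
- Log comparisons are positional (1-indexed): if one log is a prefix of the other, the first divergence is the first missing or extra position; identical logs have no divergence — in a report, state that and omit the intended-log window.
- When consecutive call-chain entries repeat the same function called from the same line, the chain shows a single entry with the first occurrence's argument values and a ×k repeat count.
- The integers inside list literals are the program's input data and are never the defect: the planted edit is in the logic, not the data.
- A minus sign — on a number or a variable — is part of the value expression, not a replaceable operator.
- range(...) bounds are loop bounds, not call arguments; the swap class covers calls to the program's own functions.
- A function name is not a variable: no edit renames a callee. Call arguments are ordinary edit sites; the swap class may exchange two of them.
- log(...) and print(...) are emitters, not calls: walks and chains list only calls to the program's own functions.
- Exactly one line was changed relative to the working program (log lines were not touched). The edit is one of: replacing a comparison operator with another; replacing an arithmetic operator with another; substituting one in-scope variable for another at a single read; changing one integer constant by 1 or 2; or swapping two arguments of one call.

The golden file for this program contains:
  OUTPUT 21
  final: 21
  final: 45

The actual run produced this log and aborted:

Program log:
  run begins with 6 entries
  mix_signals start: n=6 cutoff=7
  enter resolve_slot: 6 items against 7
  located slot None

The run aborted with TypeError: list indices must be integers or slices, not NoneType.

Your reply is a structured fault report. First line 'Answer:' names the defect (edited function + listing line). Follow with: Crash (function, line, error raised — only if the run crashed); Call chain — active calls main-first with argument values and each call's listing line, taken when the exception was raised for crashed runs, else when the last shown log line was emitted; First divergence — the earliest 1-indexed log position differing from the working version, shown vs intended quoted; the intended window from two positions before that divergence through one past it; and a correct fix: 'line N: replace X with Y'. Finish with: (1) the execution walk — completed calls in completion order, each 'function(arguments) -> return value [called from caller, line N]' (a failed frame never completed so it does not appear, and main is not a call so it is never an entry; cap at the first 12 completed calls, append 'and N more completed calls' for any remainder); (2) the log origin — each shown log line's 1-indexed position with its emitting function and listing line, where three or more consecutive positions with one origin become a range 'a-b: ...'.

Answer: the defect is in resolve_slot at line 4.
Key fact: The earliest visible damage is log position 4 — 'located slot None' rather than the intended 'located slot 3'.
Crash: mix_signals, line 11, TypeError.
Call chain: main -> mix_signals([3, 12, 3, 7, 8, 12], 7) (called at line 34).
First divergence: position 4; shown 'located slot None' vs intended 'located slot 3'.
Intended log window:
  2: mix_signals start: n=6 cutoff=7
  3: enter resolve_slot: 6 items against 7
  4: located slot 3
  5: driver got 21
Execution walk:
  resolve_slot([3, 12, 3, 7, 8, 12], 7) -> None  [called from mix_signals, line 9]
Log origins:
  1 — main, line 33
  2 — mix_signals, line 8
  3 — resolve_slot, line 2
  4 — mix_signals, line 10
A correct fix: line 4: replace `ticks[span] == span` with `ticks[span] == seed_v`.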